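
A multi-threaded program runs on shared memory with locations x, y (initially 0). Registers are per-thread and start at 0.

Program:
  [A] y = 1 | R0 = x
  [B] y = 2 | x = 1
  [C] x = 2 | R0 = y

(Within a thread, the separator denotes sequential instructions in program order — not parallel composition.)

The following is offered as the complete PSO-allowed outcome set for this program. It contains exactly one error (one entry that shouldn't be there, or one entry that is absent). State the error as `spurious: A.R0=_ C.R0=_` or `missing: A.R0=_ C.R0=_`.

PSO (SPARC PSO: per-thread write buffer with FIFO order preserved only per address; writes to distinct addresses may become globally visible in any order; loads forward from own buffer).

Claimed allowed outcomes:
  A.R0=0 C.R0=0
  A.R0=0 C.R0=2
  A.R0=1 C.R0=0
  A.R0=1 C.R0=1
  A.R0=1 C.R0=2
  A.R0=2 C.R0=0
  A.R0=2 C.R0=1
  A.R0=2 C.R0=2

outcome vector order: (A.R0,C.R0)
PSO: 9 outcomes — {<0 0>; <0 1>; <0 2>; <1 0>; <1 1>; <1 2>; <2 0>; <2 1>; <2 2>}
PSO∖claimed = {<0 1>}

missing: A.R0=0 C.R0=1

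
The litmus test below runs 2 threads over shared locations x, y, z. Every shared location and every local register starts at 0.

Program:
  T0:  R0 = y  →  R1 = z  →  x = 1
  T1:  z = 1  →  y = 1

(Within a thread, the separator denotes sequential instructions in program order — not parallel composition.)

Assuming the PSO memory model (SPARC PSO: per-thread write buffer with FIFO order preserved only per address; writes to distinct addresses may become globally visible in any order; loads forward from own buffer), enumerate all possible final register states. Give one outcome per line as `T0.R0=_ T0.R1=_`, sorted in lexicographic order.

outcome vector order: (T0.R0,T0.R1)
|PSO outcomes| = 4

T0.R0=0 T0.R1=0
T0.R0=0 T0.R1=1
T0.R0=1 T0.R1=0
T0.R0=1 T0.R1=1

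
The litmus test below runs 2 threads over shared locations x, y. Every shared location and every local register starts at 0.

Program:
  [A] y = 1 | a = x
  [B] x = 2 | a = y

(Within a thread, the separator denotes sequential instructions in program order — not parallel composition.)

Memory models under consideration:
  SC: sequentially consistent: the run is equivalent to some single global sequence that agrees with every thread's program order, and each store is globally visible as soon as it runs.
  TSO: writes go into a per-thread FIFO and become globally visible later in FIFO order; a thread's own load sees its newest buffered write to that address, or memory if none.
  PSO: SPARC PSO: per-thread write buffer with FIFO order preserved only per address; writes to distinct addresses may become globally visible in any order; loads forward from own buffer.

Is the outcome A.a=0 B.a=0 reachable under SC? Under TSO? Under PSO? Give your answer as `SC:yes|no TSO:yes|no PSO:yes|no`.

SC:no TSO:yes PSO:yes

outcome vector order: (A.a,B.a)
[SC] allowed = {0/1 2/0 2/1}
[TSO] allowed = {0/0 0/1 2/0 2/1}
[PSO] allowed = {0/0 0/1 2/0 2/1}
target 0/0 ∈ {TSO,PSO}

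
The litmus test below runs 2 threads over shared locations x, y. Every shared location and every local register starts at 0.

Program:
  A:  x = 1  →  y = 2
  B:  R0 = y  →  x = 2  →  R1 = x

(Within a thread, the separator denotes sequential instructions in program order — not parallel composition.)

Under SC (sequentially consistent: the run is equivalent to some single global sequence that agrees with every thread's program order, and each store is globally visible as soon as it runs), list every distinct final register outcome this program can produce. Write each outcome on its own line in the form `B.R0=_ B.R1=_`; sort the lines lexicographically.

outcome vector order: (B.R0,B.R1)
|SC outcomes| = 3

B.R0=0 B.R1=1
B.R0=0 B.R1=2
B.R0=2 B.R1=2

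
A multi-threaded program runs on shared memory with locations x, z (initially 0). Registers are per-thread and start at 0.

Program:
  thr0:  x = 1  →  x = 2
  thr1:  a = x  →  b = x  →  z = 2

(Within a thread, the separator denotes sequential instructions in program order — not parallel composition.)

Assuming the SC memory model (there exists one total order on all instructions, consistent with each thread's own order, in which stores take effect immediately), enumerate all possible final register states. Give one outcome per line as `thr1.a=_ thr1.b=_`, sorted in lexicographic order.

outcome vector order: (thr1.a,thr1.b)
|SC outcomes| = 6

thr1.a=0 thr1.b=0
thr1.a=0 thr1.b=1
thr1.a=0 thr1.b=2
thr1.a=1 thr1.b=1
thr1.a=1 thr1.b=2
thr1.a=2 thr1.b=2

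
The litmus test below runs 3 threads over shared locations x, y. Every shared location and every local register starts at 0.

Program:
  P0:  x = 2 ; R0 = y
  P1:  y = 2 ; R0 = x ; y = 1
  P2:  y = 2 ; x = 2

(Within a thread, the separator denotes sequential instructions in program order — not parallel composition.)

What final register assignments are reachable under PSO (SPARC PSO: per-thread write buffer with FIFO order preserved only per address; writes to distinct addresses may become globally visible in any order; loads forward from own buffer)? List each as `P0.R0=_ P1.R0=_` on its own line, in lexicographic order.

P0.R0=0 P1.R0=0
P0.R0=0 P1.R0=2
P0.R0=1 P1.R0=0
P0.R0=1 P1.R0=2
P0.R0=2 P1.R0=0
P0.R0=2 P1.R0=2

outcome vector order: (P0.R0,P1.R0)
|PSO outcomes| = 6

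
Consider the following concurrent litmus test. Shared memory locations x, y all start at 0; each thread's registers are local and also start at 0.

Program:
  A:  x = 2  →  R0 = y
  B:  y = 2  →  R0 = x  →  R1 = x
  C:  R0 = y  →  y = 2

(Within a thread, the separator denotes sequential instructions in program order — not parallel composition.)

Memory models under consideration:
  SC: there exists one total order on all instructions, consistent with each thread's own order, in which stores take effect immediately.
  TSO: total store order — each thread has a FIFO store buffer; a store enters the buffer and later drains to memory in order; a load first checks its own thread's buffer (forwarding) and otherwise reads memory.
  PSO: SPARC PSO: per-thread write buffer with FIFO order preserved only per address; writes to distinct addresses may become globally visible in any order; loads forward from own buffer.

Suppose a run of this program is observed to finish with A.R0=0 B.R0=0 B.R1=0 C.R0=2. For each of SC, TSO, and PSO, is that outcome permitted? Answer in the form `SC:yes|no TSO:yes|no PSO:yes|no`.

outcome vector order: (A.R0,B.R0,B.R1,C.R0)
SC (8): <0 2 2 0> <0 2 2 2> <2 0 0 0> <2 0 0 2> <2 0 2 0> <2 0 2 2> <2 2 2 0> <2 2 2 2>
TSO (12): <0 0 0 0> <0 0 0 2> <0 0 2 0> <0 0 2 2> <0 2 2 0> <0 2 2 2> <2 0 0 0> <2 0 0 2> <2 0 2 0> <2 0 2 2> <2 2 2 0> <2 2 2 2>
PSO (12): <0 0 0 0> <0 0 0 2> <0 0 2 0> <0 0 2 2> <0 2 2 0> <0 2 2 2> <2 0 0 0> <2 0 0 2> <2 0 2 0> <2 0 2 2> <2 2 2 0> <2 2 2 2>
target <0 0 0 2> ∈ {TSO,PSO}

SC:no TSO:yes PSO:yes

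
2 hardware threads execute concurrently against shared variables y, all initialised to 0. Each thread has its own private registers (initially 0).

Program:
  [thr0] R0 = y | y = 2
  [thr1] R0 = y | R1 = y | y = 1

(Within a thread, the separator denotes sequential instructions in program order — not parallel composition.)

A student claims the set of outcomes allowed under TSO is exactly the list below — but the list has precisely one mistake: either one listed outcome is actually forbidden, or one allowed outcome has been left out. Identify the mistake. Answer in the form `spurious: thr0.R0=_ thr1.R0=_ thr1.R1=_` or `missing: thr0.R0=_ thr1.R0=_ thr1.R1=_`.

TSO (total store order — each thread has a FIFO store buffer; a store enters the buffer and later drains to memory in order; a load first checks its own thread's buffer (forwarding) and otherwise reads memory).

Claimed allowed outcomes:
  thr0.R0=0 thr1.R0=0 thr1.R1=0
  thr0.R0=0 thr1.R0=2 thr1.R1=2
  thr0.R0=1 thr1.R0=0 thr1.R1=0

outcome vector order: (thr0.R0,thr1.R0,thr1.R1)
TSO (4): 000, 002, 022, 100
TSO∖claimed = {002}

missing: thr0.R0=0 thr1.R0=0 thr1.R1=2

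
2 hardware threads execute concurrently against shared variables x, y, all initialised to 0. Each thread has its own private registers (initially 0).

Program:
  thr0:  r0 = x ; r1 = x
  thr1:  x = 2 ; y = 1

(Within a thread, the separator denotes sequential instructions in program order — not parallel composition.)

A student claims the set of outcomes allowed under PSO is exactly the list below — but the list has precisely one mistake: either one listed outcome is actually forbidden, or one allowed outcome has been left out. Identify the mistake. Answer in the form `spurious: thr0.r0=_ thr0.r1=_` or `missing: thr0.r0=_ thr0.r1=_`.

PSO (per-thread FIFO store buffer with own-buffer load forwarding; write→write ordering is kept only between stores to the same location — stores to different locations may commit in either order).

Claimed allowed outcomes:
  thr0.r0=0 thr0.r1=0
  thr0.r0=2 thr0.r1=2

outcome vector order: (thr0.r0,thr0.r1)
under PSO → (0,0) (0,2) (2,2)
PSO∖claimed = {(0,2)}

missing: thr0.r0=0 thr0.r1=2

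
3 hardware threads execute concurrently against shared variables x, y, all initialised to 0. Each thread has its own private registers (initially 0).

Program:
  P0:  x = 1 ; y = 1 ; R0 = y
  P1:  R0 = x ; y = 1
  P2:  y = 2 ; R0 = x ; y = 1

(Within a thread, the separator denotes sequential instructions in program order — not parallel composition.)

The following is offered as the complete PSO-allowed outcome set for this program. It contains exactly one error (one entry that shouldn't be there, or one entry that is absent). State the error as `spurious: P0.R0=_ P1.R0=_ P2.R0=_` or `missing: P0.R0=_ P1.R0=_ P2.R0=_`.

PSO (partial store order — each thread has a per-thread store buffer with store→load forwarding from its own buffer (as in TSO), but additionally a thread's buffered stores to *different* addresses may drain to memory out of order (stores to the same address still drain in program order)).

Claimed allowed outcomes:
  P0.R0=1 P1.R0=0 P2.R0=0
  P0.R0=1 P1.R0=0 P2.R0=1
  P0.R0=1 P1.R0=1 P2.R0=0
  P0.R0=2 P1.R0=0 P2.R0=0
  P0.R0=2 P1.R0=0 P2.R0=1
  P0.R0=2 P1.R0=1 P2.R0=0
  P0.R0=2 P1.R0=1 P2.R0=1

outcome vector order: (P0.R0,P1.R0,P2.R0)
PSO (8): <1 0 0> <1 0 1> <1 1 0> <1 1 1> <2 0 0> <2 0 1> <2 1 0> <2 1 1>
PSO∖claimed = {<1 1 1>}

missing: P0.R0=1 P1.R0=1 P2.R0=1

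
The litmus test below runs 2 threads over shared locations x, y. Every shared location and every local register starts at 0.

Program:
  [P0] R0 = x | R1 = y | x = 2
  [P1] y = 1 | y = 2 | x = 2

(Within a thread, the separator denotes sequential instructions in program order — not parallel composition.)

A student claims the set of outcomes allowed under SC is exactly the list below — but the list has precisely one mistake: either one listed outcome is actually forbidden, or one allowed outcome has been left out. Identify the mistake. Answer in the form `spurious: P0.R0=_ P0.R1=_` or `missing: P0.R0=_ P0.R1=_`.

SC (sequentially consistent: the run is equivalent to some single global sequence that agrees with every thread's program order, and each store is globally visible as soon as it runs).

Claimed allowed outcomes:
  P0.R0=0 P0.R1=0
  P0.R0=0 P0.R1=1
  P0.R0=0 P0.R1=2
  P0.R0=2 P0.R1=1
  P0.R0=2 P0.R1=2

outcome vector order: (P0.R0,P0.R1)
SC (4): (0,0), (0,1), (0,2), (2,2)
claimed∖SC = {(2,1)}

spurious: P0.R0=2 P0.R1=1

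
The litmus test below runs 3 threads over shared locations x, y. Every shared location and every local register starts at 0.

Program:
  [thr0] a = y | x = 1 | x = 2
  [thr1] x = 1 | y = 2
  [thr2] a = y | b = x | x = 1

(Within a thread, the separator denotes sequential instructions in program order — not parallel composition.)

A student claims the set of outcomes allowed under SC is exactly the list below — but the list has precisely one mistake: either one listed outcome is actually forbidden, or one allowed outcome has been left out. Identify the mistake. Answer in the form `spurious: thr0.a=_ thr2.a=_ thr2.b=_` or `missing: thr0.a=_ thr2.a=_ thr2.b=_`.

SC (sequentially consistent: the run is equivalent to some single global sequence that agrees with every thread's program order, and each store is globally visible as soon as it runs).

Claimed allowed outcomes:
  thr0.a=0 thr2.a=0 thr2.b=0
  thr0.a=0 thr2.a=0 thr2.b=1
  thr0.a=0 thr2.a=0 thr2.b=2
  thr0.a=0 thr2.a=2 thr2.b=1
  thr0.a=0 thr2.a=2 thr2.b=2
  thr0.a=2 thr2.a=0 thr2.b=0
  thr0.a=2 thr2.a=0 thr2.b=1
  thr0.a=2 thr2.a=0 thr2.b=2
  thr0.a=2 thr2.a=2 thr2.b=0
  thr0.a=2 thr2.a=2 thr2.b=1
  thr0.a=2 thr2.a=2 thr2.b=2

outcome vector order: (thr0.a,thr2.a,thr2.b)
under SC → 0/0/0 0/0/1 0/0/2 0/2/1 0/2/2 2/0/0 2/0/1 2/0/2 2/2/1 2/2/2
claimed∖SC = {2/2/0}

spurious: thr0.a=2 thr2.a=2 thr2.b=0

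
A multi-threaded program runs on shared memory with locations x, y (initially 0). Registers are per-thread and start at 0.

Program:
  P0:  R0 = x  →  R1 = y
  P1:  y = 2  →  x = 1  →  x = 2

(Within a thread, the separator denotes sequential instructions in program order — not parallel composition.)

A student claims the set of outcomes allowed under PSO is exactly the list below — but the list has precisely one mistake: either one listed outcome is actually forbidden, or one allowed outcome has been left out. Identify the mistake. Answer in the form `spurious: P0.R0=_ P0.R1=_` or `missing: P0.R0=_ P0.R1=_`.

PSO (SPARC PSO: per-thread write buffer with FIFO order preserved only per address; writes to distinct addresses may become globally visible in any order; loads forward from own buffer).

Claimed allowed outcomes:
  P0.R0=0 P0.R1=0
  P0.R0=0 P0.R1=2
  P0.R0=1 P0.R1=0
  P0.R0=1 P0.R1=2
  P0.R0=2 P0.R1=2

outcome vector order: (P0.R0,P0.R1)
PSO: 6 outcomes — {0/0, 0/2, 1/0, 1/2, 2/0, 2/2}
PSO∖claimed = {2/0}

missing: P0.R0=2 P0.R1=0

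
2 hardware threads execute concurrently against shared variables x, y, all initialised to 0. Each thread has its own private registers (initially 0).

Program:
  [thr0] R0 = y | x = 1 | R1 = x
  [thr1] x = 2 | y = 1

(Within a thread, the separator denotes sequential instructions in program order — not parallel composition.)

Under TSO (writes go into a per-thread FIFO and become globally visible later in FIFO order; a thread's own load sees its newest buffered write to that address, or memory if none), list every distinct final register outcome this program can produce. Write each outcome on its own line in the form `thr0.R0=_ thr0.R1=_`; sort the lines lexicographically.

thr0.R0=0 thr0.R1=1
thr0.R0=0 thr0.R1=2
thr0.R0=1 thr0.R1=1

outcome vector order: (thr0.R0,thr0.R1)
|TSO outcomes| = 3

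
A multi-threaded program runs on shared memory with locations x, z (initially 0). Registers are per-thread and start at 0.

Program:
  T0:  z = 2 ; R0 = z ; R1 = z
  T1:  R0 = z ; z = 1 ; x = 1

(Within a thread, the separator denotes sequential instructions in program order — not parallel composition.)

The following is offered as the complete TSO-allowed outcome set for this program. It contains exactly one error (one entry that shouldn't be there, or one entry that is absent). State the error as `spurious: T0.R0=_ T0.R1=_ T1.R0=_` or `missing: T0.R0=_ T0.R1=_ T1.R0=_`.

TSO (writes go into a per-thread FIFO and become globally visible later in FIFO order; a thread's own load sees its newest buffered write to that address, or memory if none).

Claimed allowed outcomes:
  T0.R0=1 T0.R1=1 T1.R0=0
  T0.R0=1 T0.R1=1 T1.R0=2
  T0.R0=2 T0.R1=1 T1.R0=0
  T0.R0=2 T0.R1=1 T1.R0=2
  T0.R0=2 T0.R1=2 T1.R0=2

missing: T0.R0=2 T0.R1=2 T1.R0=0

outcome vector order: (T0.R0,T0.R1,T1.R0)
TSO: 6 outcomes — {110; 112; 210; 212; 220; 222}
TSO∖claimed = {220}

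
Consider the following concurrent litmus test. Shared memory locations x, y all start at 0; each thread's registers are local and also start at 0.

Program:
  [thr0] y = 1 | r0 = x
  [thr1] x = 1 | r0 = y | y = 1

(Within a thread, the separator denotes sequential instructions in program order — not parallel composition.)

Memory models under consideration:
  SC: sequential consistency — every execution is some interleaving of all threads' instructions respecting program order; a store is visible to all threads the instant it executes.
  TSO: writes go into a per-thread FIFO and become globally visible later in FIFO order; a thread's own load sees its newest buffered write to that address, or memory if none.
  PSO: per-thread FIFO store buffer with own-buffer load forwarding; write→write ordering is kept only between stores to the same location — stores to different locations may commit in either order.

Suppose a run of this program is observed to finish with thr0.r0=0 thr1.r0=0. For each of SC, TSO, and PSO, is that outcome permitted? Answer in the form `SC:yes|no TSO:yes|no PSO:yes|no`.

SC:no TSO:yes PSO:yes

outcome vector order: (thr0.r0,thr1.r0)
under SC → (0,1) (1,0) (1,1)
under TSO → (0,0) (0,1) (1,0) (1,1)
under PSO → (0,0) (0,1) (1,0) (1,1)
target (0,0) ∈ {TSO,PSO}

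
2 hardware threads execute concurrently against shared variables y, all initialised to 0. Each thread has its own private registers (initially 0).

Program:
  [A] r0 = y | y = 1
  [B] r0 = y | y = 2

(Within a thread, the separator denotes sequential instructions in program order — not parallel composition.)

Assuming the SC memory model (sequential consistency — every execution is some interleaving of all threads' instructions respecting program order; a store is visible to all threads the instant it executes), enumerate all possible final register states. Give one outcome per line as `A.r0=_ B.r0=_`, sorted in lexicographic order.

A.r0=0 B.r0=0
A.r0=0 B.r0=1
A.r0=2 B.r0=0

outcome vector order: (A.r0,B.r0)
|SC outcomes| = 3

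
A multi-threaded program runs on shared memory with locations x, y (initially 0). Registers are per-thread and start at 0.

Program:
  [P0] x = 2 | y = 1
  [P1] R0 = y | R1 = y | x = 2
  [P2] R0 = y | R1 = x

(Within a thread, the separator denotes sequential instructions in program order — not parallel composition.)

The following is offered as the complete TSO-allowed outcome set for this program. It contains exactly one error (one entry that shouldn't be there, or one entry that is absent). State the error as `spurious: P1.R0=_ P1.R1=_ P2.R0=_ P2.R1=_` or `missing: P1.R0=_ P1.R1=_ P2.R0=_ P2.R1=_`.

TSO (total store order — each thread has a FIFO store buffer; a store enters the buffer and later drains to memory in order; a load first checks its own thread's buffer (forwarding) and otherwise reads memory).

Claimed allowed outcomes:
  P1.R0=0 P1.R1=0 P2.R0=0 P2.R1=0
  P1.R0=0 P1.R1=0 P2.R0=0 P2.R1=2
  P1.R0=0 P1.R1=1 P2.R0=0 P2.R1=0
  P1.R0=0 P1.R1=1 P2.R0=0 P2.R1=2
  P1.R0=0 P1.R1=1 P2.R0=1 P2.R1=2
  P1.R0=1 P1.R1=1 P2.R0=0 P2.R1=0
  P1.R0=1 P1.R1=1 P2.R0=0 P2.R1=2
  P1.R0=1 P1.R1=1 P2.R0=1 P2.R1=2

outcome vector order: (P1.R0,P1.R1,P2.R0,P2.R1)
TSO (9): (0,0,0,0), (0,0,0,2), (0,0,1,2), (0,1,0,0), (0,1,0,2), (0,1,1,2), (1,1,0,0), (1,1,0,2), (1,1,1,2)
TSO∖claimed = {(0,0,1,2)}

missing: P1.R0=0 P1.R1=0 P2.R0=1 P2.R1=2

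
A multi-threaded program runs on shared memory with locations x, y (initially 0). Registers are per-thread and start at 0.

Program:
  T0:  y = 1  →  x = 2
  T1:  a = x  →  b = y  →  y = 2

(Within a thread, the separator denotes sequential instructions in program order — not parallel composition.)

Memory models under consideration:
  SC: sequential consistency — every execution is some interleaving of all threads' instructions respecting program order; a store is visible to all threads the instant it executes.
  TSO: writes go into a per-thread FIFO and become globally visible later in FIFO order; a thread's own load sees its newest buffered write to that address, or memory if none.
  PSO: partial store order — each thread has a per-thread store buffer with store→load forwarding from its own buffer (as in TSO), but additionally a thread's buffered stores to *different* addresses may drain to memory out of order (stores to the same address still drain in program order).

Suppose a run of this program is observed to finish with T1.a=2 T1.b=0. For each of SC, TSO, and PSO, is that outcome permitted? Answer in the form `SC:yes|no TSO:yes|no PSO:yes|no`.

SC:no TSO:no PSO:yes

outcome vector order: (T1.a,T1.b)
[SC] allowed = {0/0 0/1 2/1}
[TSO] allowed = {0/0 0/1 2/1}
[PSO] allowed = {0/0 0/1 2/0 2/1}
target 2/0 ∈ {PSO}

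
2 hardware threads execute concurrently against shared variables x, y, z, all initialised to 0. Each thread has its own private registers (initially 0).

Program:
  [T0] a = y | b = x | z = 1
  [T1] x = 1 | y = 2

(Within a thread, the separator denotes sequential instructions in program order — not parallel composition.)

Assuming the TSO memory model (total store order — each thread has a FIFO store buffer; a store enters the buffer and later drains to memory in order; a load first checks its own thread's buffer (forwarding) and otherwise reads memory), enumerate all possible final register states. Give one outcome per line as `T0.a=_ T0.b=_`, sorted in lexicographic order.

T0.a=0 T0.b=0
T0.a=0 T0.b=1
T0.a=2 T0.b=1

outcome vector order: (T0.a,T0.b)
|TSO outcomes| = 3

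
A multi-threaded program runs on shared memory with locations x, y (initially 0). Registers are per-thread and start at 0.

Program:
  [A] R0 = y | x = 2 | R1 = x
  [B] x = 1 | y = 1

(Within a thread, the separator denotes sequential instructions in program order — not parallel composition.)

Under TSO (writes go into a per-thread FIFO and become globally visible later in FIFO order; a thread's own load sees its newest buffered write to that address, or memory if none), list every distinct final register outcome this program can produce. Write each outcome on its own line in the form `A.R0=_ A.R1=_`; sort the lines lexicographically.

A.R0=0 A.R1=1
A.R0=0 A.R1=2
A.R0=1 A.R1=2

outcome vector order: (A.R0,A.R1)
|TSO outcomes| = 3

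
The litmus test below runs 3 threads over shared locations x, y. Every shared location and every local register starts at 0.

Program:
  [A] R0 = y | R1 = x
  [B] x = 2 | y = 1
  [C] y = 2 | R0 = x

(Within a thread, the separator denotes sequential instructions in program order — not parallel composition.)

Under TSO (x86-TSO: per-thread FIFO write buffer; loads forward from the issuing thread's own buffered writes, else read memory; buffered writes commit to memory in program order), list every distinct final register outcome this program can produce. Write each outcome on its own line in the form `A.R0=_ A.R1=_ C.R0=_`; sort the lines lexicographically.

outcome vector order: (A.R0,A.R1,C.R0)
|TSO outcomes| = 10

A.R0=0 A.R1=0 C.R0=0
A.R0=0 A.R1=0 C.R0=2
A.R0=0 A.R1=2 C.R0=0
A.R0=0 A.R1=2 C.R0=2
A.R0=1 A.R1=2 C.R0=0
A.R0=1 A.R1=2 C.R0=2
A.R0=2 A.R1=0 C.R0=0
A.R0=2 A.R1=0 C.R0=2
A.R0=2 A.R1=2 C.R0=0
A.R0=2 A.R1=2 C.R0=2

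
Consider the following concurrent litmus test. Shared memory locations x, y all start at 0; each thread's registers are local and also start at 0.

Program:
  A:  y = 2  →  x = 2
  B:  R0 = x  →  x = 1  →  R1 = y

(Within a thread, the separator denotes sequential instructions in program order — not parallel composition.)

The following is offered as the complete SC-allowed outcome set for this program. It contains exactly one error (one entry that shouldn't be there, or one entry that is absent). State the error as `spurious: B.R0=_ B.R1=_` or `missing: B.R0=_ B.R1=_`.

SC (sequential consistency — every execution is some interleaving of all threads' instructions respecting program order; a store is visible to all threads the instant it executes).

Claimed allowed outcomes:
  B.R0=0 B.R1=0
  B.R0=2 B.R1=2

missing: B.R0=0 B.R1=2

outcome vector order: (B.R0,B.R1)
under SC → 00 02 22
SC∖claimed = {02}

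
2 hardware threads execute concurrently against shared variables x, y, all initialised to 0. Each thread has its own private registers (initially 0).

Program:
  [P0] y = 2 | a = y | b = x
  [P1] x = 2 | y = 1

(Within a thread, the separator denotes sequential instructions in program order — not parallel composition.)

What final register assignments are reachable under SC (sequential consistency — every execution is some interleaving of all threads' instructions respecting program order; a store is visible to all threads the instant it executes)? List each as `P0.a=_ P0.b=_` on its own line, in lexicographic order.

outcome vector order: (P0.a,P0.b)
|SC outcomes| = 3

P0.a=1 P0.b=2
P0.a=2 P0.b=0
P0.a=2 P0.b=2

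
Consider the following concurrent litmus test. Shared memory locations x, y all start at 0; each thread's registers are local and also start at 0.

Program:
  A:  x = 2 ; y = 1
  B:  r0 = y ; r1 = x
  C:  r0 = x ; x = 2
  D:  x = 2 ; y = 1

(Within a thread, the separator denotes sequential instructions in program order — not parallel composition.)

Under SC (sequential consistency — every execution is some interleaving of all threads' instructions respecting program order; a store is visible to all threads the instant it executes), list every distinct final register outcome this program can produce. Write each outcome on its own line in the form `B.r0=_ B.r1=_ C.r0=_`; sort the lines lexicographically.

B.r0=0 B.r1=0 C.r0=0
B.r0=0 B.r1=0 C.r0=2
B.r0=0 B.r1=2 C.r0=0
B.r0=0 B.r1=2 C.r0=2
B.r0=1 B.r1=2 C.r0=0
B.r0=1 B.r1=2 C.r0=2

outcome vector order: (B.r0,B.r1,C.r0)
|SC outcomes| = 6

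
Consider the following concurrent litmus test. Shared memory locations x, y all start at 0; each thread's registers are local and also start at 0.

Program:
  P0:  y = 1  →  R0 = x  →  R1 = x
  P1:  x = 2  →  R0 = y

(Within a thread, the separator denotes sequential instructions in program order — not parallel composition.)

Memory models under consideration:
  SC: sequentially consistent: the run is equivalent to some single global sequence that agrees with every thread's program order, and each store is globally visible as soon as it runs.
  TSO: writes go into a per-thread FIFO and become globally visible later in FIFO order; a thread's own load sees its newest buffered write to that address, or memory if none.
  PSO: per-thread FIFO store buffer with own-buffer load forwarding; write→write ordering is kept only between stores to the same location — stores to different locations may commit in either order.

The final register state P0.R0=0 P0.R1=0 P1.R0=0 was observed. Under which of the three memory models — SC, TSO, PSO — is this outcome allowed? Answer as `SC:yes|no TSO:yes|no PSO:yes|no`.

SC:no TSO:yes PSO:yes

outcome vector order: (P0.R0,P0.R1,P1.R0)
[SC] allowed = {0/0/1 0/2/1 2/2/0 2/2/1}
[TSO] allowed = {0/0/0 0/0/1 0/2/0 0/2/1 2/2/0 2/2/1}
[PSO] allowed = {0/0/0 0/0/1 0/2/0 0/2/1 2/2/0 2/2/1}
target 0/0/0 ∈ {TSO,PSO}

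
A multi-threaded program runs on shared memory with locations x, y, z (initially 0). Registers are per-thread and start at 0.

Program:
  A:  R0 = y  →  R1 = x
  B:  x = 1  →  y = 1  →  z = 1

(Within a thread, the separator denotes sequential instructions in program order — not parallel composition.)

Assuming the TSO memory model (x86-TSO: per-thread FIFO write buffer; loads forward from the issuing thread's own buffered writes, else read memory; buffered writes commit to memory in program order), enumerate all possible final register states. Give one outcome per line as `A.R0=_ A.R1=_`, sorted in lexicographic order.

A.R0=0 A.R1=0
A.R0=0 A.R1=1
A.R0=1 A.R1=1

outcome vector order: (A.R0,A.R1)
|TSO outcomes| = 3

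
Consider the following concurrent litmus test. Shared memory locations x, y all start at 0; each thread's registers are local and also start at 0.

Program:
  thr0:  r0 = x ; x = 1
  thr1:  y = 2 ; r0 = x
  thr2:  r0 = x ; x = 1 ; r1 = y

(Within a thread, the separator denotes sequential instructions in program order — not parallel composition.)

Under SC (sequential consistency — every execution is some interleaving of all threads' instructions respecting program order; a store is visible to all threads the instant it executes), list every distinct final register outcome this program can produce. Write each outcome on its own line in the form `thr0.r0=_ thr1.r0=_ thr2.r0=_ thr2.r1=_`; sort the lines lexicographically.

outcome vector order: (thr0.r0,thr1.r0,thr2.r0,thr2.r1)
|SC outcomes| = 9

thr0.r0=0 thr1.r0=0 thr2.r0=0 thr2.r1=2
thr0.r0=0 thr1.r0=0 thr2.r0=1 thr2.r1=2
thr0.r0=0 thr1.r0=1 thr2.r0=0 thr2.r1=0
thr0.r0=0 thr1.r0=1 thr2.r0=0 thr2.r1=2
thr0.r0=0 thr1.r0=1 thr2.r0=1 thr2.r1=0
thr0.r0=0 thr1.r0=1 thr2.r0=1 thr2.r1=2
thr0.r0=1 thr1.r0=0 thr2.r0=0 thr2.r1=2
thr0.r0=1 thr1.r0=1 thr2.r0=0 thr2.r1=0
thr0.r0=1 thr1.r0=1 thr2.r0=0 thr2.r1=2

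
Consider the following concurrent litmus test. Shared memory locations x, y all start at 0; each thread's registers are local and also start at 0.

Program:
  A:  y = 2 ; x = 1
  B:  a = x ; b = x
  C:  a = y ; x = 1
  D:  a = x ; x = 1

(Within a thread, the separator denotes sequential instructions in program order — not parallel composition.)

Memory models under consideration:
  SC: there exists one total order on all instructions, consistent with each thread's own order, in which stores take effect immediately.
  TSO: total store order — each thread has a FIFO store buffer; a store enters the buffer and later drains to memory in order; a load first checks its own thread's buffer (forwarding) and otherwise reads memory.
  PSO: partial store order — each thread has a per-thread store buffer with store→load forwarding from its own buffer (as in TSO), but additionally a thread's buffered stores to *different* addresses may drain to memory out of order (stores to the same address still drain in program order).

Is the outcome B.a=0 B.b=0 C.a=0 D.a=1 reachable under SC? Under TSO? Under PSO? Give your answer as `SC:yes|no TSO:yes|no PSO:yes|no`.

SC:yes TSO:yes PSO:yes

outcome vector order: (B.a,B.b,C.a,D.a)
SC (12): (0,0,0,0), (0,0,0,1), (0,0,2,0), (0,0,2,1), (0,1,0,0), (0,1,0,1), (0,1,2,0), (0,1,2,1), (1,1,0,0), (1,1,0,1), (1,1,2,0), (1,1,2,1)
TSO (12): (0,0,0,0), (0,0,0,1), (0,0,2,0), (0,0,2,1), (0,1,0,0), (0,1,0,1), (0,1,2,0), (0,1,2,1), (1,1,0,0), (1,1,0,1), (1,1,2,0), (1,1,2,1)
PSO (12): (0,0,0,0), (0,0,0,1), (0,0,2,0), (0,0,2,1), (0,1,0,0), (0,1,0,1), (0,1,2,0), (0,1,2,1), (1,1,0,0), (1,1,0,1), (1,1,2,0), (1,1,2,1)
target (0,0,0,1) ∈ {SC,TSO,PSO}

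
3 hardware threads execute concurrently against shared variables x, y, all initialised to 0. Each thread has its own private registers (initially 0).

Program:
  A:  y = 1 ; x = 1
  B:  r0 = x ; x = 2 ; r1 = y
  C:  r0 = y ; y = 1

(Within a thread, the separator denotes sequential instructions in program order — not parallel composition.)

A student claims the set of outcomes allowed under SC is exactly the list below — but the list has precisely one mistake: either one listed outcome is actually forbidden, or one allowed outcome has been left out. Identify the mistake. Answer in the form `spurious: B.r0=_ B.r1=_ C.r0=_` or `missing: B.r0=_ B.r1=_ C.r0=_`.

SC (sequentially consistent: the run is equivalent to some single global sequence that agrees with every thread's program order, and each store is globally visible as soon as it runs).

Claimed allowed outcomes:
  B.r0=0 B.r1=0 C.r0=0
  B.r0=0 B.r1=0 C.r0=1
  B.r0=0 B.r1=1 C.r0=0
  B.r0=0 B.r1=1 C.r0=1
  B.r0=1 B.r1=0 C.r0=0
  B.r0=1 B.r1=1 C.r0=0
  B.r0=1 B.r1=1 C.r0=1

outcome vector order: (B.r0,B.r1,C.r0)
[SC] allowed = {000; 001; 010; 011; 110; 111}
claimed∖SC = {100}

spurious: B.r0=1 B.r1=0 C.r0=0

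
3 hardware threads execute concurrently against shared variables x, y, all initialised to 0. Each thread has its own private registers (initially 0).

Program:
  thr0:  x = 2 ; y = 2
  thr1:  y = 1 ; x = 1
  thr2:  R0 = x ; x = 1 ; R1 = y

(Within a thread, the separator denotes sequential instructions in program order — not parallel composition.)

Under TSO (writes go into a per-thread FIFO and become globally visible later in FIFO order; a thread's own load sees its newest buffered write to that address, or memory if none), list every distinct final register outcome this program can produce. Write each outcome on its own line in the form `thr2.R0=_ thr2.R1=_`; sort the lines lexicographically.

outcome vector order: (thr2.R0,thr2.R1)
|TSO outcomes| = 8

thr2.R0=0 thr2.R1=0
thr2.R0=0 thr2.R1=1
thr2.R0=0 thr2.R1=2
thr2.R0=1 thr2.R1=1
thr2.R0=1 thr2.R1=2
thr2.R0=2 thr2.R1=0
thr2.R0=2 thr2.R1=1
thr2.R0=2 thr2.R1=2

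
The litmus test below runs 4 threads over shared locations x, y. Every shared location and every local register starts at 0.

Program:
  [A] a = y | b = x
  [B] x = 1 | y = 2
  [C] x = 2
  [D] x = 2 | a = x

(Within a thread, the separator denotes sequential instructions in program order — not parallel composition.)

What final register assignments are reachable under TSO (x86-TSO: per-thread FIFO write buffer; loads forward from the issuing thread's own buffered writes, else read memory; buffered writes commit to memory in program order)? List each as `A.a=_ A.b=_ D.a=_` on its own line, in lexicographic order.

outcome vector order: (A.a,A.b,D.a)
|TSO outcomes| = 10

A.a=0 A.b=0 D.a=1
A.a=0 A.b=0 D.a=2
A.a=0 A.b=1 D.a=1
A.a=0 A.b=1 D.a=2
A.a=0 A.b=2 D.a=1
A.a=0 A.b=2 D.a=2
A.a=2 A.b=1 D.a=1
A.a=2 A.b=1 D.a=2
A.a=2 A.b=2 D.a=1
A.a=2 A.b=2 D.a=2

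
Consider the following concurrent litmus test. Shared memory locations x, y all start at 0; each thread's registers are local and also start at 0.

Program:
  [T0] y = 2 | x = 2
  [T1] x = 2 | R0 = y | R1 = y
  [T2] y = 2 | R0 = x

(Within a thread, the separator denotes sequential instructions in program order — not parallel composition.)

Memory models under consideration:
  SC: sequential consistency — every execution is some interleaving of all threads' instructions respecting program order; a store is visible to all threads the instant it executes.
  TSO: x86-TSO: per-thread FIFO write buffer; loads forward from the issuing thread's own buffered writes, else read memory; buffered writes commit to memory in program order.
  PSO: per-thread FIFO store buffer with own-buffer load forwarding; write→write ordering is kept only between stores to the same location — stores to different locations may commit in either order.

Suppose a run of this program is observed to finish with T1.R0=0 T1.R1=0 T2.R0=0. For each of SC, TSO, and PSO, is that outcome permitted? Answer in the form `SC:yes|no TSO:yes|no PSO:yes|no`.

SC:no TSO:yes PSO:yes

outcome vector order: (T1.R0,T1.R1,T2.R0)
[SC] allowed = {0/0/2, 0/2/2, 2/2/0, 2/2/2}
[TSO] allowed = {0/0/0, 0/0/2, 0/2/0, 0/2/2, 2/2/0, 2/2/2}
[PSO] allowed = {0/0/0, 0/0/2, 0/2/0, 0/2/2, 2/2/0, 2/2/2}
target 0/0/0 ∈ {TSO,PSO}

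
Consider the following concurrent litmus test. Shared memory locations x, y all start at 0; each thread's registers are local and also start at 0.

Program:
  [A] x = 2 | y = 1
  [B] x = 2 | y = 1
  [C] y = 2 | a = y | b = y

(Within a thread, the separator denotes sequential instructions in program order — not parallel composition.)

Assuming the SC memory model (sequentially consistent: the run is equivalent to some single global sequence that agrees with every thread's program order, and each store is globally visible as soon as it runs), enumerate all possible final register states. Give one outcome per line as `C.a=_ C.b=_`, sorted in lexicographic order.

outcome vector order: (C.a,C.b)
|SC outcomes| = 3

C.a=1 C.b=1
C.a=2 C.b=1
C.a=2 C.b=2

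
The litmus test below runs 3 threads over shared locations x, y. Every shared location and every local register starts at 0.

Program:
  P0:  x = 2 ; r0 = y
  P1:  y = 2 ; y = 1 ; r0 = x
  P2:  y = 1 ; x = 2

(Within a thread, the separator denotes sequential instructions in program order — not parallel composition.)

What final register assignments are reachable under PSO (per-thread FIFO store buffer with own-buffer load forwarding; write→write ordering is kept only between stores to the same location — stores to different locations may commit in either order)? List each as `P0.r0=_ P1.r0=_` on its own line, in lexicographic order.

P0.r0=0 P1.r0=0
P0.r0=0 P1.r0=2
P0.r0=1 P1.r0=0
P0.r0=1 P1.r0=2
P0.r0=2 P1.r0=0
P0.r0=2 P1.r0=2

outcome vector order: (P0.r0,P1.r0)
|PSO outcomes| = 6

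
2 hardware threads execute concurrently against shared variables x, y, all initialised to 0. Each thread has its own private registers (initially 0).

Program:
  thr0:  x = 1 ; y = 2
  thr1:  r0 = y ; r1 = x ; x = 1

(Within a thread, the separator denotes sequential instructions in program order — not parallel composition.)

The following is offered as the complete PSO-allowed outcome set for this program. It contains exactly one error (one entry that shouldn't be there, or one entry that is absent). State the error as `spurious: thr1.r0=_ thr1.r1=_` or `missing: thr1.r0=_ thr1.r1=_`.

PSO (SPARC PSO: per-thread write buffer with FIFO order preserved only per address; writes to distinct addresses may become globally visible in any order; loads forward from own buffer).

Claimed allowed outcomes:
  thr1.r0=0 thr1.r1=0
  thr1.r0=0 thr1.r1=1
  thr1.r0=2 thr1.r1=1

missing: thr1.r0=2 thr1.r1=0

outcome vector order: (thr1.r0,thr1.r1)
[PSO] allowed = {<0 0>; <0 1>; <2 0>; <2 1>}
PSO∖claimed = {<2 0>}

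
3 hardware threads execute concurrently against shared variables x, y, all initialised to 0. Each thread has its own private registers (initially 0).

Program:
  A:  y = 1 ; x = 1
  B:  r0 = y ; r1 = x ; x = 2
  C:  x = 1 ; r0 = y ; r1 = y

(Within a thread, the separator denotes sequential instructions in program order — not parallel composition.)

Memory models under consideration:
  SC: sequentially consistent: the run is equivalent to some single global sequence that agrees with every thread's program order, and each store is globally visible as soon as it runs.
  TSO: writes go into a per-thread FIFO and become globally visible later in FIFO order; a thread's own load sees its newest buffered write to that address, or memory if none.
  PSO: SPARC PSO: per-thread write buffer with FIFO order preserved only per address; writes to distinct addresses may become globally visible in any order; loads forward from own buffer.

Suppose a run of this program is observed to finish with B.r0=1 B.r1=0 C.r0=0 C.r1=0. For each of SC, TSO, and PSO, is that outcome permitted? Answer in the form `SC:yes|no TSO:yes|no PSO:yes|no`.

SC:no TSO:yes PSO:yes

outcome vector order: (B.r0,B.r1,C.r0,C.r1)
[SC] allowed = {(0,0,0,0); (0,0,0,1); (0,0,1,1); (0,1,0,0); (0,1,0,1); (0,1,1,1); (1,0,1,1); (1,1,0,0); (1,1,0,1); (1,1,1,1)}
[TSO] allowed = {(0,0,0,0); (0,0,0,1); (0,0,1,1); (0,1,0,0); (0,1,0,1); (0,1,1,1); (1,0,0,0); (1,0,0,1); (1,0,1,1); (1,1,0,0); (1,1,0,1); (1,1,1,1)}
[PSO] allowed = {(0,0,0,0); (0,0,0,1); (0,0,1,1); (0,1,0,0); (0,1,0,1); (0,1,1,1); (1,0,0,0); (1,0,0,1); (1,0,1,1); (1,1,0,0); (1,1,0,1); (1,1,1,1)}
target (1,0,0,0) ∈ {TSO,PSO}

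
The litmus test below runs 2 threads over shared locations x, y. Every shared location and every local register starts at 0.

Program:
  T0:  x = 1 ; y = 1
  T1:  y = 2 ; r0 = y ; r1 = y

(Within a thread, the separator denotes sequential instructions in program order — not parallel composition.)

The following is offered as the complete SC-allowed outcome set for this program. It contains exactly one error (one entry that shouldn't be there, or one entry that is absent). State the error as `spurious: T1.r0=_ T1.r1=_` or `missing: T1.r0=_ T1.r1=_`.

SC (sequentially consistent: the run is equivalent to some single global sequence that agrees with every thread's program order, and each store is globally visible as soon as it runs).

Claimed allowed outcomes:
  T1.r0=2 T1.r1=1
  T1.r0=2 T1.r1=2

missing: T1.r0=1 T1.r1=1

outcome vector order: (T1.r0,T1.r1)
SC: 3 outcomes — {11, 21, 22}
SC∖claimed = {11}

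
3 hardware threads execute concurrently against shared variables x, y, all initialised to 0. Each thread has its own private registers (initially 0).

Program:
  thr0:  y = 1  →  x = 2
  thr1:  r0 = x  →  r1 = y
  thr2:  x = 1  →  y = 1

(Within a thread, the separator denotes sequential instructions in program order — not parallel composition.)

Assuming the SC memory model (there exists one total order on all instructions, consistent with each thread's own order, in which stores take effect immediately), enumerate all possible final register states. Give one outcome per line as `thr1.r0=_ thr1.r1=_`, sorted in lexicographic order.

outcome vector order: (thr1.r0,thr1.r1)
|SC outcomes| = 5

thr1.r0=0 thr1.r1=0
thr1.r0=0 thr1.r1=1
thr1.r0=1 thr1.r1=0
thr1.r0=1 thr1.r1=1
thr1.r0=2 thr1.r1=1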